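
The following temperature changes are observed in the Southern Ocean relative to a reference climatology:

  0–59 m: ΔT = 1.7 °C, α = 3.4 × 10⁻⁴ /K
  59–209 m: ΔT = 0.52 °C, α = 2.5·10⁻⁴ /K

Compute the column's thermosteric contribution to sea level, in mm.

59 × 3.4×10⁻⁴ × 1.7 = 0.034102 m
Layer 2: 2.5×10⁻⁴ × 150 × 0.52 = 0.01950 m
Δh = 0.034102 + 0.01950 = 0.053602 m

53.6 mm of thermosteric rise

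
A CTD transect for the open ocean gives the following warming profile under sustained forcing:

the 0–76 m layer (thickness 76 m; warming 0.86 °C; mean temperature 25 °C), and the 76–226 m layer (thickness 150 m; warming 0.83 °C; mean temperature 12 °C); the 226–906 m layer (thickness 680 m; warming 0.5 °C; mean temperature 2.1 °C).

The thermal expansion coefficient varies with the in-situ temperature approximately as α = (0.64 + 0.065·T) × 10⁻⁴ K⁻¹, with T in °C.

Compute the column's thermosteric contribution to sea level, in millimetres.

Layer 1: α = (0.64 + 0.065×25)×10⁻⁴ = 2.265×10⁻⁴ K⁻¹
Layer 2: α = (0.64 + 0.065×12)×10⁻⁴ = 1.42×10⁻⁴ K⁻¹
Layer 3: α = (0.64 + 0.065×2.1)×10⁻⁴ = 0.7765×10⁻⁴ K⁻¹
Layer 1: 76 × 2.265×10⁻⁴ × 0.86 = 0.01480404 m
76–226 m: 1.42×10⁻⁴ × 150 × 0.83 = 0.017679 m
226–906 m: 0.5 × 0.7765×10⁻⁴ × 680 = 0.026401 m
Δh = 0.01480404 + 0.017679 + 0.026401 = 0.05888404 m ≈ 59 mm

about 59 mm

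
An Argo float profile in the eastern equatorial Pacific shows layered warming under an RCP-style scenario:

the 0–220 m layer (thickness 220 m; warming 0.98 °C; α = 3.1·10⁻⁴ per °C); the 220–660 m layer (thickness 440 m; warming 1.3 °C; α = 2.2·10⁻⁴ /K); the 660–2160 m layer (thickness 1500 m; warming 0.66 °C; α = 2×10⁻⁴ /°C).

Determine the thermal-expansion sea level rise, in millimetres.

Δh ≈ 391 mm

Layer 1: 220 × 0.98 × 3.1×10⁻⁴ = 0.066836 m
220–660 m: 1.3 × 2.2×10⁻⁴ × 440 = 0.12584 m
Layer 3: 0.66 × 2×10⁻⁴ × 1500 = 0.19800 m
Δh = 0.066836 + 0.12584 + 0.19800 = 0.390676 m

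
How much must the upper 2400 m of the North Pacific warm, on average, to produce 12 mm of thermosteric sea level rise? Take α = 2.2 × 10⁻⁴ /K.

ΔT = Δh/(αH) = 0.012 / (2.2×10⁻⁴ × 2400) ≈ 0.02273 °C

ΔT ≈ 0.0227 °C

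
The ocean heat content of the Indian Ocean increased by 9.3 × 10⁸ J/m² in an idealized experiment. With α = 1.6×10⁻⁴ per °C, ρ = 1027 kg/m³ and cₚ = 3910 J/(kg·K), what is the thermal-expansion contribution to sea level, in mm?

Δh = αQ/(ρcₚ) = 1.6×10⁻⁴ × 9.3×10⁸ / (1027 × 3910) ≈ 0.037056 m

Δh ≈ 37 mm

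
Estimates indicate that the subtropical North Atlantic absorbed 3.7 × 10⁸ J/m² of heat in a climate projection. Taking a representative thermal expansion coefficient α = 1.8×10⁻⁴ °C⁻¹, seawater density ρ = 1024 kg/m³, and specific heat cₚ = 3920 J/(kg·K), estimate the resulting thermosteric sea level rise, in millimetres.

16.6 mm of thermosteric rise

Δh = αQ/(ρcₚ) = 1.8×10⁻⁴ × 3.7×10⁸ / (1024 × 3920) ≈ 0.016592 m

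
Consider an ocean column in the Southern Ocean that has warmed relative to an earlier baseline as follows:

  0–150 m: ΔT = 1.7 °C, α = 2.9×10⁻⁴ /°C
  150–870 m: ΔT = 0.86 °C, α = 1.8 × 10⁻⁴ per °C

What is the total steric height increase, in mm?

0–150 m: 2.9×10⁻⁴ × 150 × 1.7 = 0.07395 m
Layer 2: 0.86 × 720 × 1.8×10⁻⁴ = 0.111456 m
Δh = 0.07395 + 0.111456 = 0.185406 m ≈ 185 mm

185 mm of thermosteric rise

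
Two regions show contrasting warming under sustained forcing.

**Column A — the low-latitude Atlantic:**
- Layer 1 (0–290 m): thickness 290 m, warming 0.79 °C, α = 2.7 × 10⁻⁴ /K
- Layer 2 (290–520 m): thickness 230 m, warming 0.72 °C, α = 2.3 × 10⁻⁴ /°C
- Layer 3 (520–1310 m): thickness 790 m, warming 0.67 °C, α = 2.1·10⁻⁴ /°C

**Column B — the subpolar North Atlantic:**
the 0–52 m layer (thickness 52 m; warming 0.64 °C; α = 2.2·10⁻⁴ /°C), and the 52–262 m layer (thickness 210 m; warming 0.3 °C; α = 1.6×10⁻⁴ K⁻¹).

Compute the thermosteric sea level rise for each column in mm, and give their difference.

A: 211 mm; B: 17.4 mm; difference 194 mm

A Layer 1: 2.7×10⁻⁴ × 0.79 × 290 = 0.061857 m
A 290–520 m: 230 × 0.72 × 2.3×10⁻⁴ = 0.038088 m
A 0.67 × 2.1×10⁻⁴ × 790 = 0.111153 m
A total: 0.211098 m
B 0–52 m: 0.64 × 52 × 2.2×10⁻⁴ = 0.0073216 m
B 52–262 m: 210 × 1.6×10⁻⁴ × 0.3 = 0.01008 m
B total: 0.0174016 m
Difference: 0.211098 − 0.0174016 = 0.1936964 m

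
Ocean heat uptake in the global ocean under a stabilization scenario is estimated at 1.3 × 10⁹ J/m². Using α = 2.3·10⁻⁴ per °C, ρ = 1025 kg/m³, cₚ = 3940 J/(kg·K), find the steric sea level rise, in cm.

Δh = αQ/(ρcₚ) = 2.3×10⁻⁴ × 1.3×10⁹ / (1025 × 3940) ≈ 0.074037 m

7.40 cm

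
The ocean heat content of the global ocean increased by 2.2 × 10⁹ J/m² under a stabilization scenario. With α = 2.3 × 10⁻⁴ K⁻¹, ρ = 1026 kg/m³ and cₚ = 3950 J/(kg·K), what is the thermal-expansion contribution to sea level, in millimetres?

Δh = αQ/(ρcₚ) = 2.3×10⁻⁴ × 2.2×10⁹ / (1026 × 3950) ≈ 0.12486 m

125 mm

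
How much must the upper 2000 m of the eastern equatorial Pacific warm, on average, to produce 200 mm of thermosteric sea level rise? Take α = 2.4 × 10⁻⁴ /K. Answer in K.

ΔT = Δh/(αH) = 0.2 / (2.4×10⁻⁴ × 2000) ≈ 0.4167 K

about 0.417 K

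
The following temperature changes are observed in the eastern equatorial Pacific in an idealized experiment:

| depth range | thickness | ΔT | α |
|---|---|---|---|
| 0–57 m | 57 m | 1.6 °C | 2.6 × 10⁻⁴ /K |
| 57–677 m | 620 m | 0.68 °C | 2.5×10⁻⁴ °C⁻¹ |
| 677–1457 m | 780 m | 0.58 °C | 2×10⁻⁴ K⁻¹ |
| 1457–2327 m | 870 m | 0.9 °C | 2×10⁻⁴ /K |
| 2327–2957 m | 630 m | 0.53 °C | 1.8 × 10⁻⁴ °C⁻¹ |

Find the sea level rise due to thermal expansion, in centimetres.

Δh ≈ 43.6 cm

2.6×10⁻⁴ × 57 × 1.6 = 0.023712 m
Layer 2: 0.68 × 620 × 2.5×10⁻⁴ = 0.10540 m
Layer 3: 780 × 0.58 × 2×10⁻⁴ = 0.09048 m
1457–2327 m: 870 × 2×10⁻⁴ × 0.9 = 0.15660 m
Layer 5: 1.8×10⁻⁴ × 0.53 × 630 = 0.060102 m
Δh = 0.023712 + 0.10540 + 0.09048 + 0.15660 + 0.060102 = 0.436294 m ≈ 43.6 cm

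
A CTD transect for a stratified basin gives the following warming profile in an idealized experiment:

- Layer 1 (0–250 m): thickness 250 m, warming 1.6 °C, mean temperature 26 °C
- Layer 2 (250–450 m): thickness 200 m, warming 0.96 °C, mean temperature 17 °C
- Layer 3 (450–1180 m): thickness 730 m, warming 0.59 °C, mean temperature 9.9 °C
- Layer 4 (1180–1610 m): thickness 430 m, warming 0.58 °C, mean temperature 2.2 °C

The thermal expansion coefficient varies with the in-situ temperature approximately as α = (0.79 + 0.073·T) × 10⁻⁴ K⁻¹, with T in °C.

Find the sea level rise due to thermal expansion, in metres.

Layer 1: α = (0.79 + 0.073×26)×10⁻⁴ = 2.688×10⁻⁴ K⁻¹
Layer 2: α = (0.79 + 0.073×17)×10⁻⁴ = 2.031×10⁻⁴ K⁻¹
Layer 3: α = (0.79 + 0.073×9.9)×10⁻⁴ = 1.5127×10⁻⁴ K⁻¹
Layer 4: α = (0.79 + 0.073×2.2)×10⁻⁴ = 0.9506×10⁻⁴ K⁻¹
Layer 1: 1.6 × 250 × 2.688×10⁻⁴ = 0.10752 m
2.031×10⁻⁴ × 0.96 × 200 = 0.0389952 m
450–1180 m: 1.5127×10⁻⁴ × 0.59 × 730 = 0.065151989 m
0.58 × 430 × 0.9506×10⁻⁴ = 0.023707964 m
Δh = 0.10752 + 0.0389952 + 0.065151989 + 0.023707964 = 0.235375153 m ≈ 0.235 m

0.235 m of thermosteric rise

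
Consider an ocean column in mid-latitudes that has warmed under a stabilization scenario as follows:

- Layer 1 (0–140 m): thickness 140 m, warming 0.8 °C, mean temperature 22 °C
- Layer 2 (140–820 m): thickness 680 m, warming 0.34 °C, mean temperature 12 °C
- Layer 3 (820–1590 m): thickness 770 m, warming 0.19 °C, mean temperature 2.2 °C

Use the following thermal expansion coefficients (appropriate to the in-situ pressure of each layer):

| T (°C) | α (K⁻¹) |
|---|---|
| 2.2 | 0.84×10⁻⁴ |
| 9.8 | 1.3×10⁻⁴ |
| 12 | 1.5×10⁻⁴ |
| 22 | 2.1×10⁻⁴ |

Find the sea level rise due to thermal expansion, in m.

Δh = 0.0705 m

Layer 1 at 22 °C → α = 2.1×10⁻⁴ K⁻¹
Layer 2 at 12 °C → α = 1.5×10⁻⁴ K⁻¹
Layer 3 at 2.2 °C → α = 0.84×10⁻⁴ K⁻¹
0–140 m: 140 × 2.1×10⁻⁴ × 0.8 = 0.02352 m
Layer 2: 1.5×10⁻⁴ × 0.34 × 680 = 0.03468 m
820–1590 m: 0.84×10⁻⁴ × 770 × 0.19 = 0.0122892 m
Δh = 0.02352 + 0.03468 + 0.0122892 = 0.0704892 m ≈ 0.0705 m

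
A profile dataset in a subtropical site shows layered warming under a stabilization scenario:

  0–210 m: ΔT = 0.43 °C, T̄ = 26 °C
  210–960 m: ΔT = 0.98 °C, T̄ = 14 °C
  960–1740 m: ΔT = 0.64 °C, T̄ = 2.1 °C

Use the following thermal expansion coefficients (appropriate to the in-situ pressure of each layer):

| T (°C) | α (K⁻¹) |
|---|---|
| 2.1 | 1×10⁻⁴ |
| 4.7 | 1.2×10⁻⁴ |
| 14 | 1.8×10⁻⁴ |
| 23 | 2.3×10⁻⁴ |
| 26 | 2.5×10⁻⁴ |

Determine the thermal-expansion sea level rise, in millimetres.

Layer 1 at 26 °C → α = 2.5×10⁻⁴ K⁻¹
Layer 2 at 14 °C → α = 1.8×10⁻⁴ K⁻¹
Layer 3 at 2.1 °C → α = 1×10⁻⁴ K⁻¹
Layer 1: 210 × 0.43 × 2.5×10⁻⁴ = 0.022575 m
210–960 m: 0.98 × 1.8×10⁻⁴ × 750 = 0.13230 m
960–1740 m: 0.64 × 780 × 1×10⁻⁴ = 0.04992 m
Δh = 0.022575 + 0.13230 + 0.04992 = 0.204795 m

Δh ≈ 205 mm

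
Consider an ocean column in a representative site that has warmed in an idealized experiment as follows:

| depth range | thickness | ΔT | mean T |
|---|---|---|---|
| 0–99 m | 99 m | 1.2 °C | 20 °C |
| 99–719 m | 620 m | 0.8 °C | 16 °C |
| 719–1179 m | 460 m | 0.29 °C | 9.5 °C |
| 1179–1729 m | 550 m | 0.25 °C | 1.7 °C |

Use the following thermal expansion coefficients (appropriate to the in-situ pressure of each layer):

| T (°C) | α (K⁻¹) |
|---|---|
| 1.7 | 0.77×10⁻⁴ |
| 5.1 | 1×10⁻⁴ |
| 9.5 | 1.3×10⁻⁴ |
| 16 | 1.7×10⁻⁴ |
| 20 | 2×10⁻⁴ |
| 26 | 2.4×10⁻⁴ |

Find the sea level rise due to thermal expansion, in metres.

about 0.136 m

Layer 1 at 20 °C → α = 2×10⁻⁴ K⁻¹
Layer 2 at 16 °C → α = 1.7×10⁻⁴ K⁻¹
Layer 3 at 9.5 °C → α = 1.3×10⁻⁴ K⁻¹
Layer 4 at 1.7 °C → α = 0.77×10⁻⁴ K⁻¹
1.2 × 2×10⁻⁴ × 99 = 0.02376 m
Layer 2: 1.7×10⁻⁴ × 620 × 0.8 = 0.08432 m
719–1179 m: 1.3×10⁻⁴ × 0.29 × 460 = 0.017342 m
0.77×10⁻⁴ × 0.25 × 550 = 0.0105875 m
Δh = 0.02376 + 0.08432 + 0.017342 + 0.0105875 = 0.1360095 m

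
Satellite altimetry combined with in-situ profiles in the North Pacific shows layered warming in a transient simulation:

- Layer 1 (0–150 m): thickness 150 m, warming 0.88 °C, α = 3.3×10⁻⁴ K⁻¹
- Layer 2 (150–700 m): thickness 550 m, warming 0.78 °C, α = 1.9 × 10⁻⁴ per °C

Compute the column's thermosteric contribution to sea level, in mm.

3.3×10⁻⁴ × 0.88 × 150 = 0.04356 m
550 × 1.9×10⁻⁴ × 0.78 = 0.08151 m
Δh = 0.04356 + 0.08151 = 0.12507 m ≈ 125 mm

Δh ≈ 125 mm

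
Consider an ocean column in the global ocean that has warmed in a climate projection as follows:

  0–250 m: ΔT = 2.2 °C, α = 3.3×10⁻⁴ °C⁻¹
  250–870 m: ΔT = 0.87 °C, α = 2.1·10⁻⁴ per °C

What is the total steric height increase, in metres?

0–250 m: 3.3×10⁻⁴ × 2.2 × 250 = 0.18150 m
0.87 × 620 × 2.1×10⁻⁴ = 0.113274 m
Δh = 0.18150 + 0.113274 = 0.294774 m

0.295 m of thermosteric rise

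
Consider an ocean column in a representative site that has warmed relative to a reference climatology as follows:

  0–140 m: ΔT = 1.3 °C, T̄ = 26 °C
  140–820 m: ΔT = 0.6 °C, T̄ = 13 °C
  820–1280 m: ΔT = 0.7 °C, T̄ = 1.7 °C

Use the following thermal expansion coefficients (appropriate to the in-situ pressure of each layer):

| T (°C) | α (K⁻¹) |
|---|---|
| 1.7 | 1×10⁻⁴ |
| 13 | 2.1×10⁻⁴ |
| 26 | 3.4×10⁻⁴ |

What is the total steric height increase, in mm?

Layer 1 at 26 °C → α = 3.4×10⁻⁴ K⁻¹
Layer 2 at 13 °C → α = 2.1×10⁻⁴ K⁻¹
Layer 3 at 1.7 °C → α = 1×10⁻⁴ K⁻¹
Layer 1: 1.3 × 3.4×10⁻⁴ × 140 = 0.06188 m
0.6 × 2.1×10⁻⁴ × 680 = 0.08568 m
820–1280 m: 1×10⁻⁴ × 0.7 × 460 = 0.03220 m
Δh = 0.06188 + 0.08568 + 0.03220 = 0.17976 m ≈ 180 mm

Δh = 180 mm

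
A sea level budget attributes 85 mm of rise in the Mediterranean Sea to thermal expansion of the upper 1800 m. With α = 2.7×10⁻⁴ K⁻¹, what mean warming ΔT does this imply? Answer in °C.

ΔT = Δh/(αH) = 0.085 / (2.7×10⁻⁴ × 1800) ≈ 0.1749 °C

ΔT ≈ 0.175 °C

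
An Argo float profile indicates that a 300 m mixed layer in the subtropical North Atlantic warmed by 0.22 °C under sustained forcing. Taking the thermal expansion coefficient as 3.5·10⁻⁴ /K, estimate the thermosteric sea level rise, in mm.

Δh = αΔT·H = 3.5×10⁻⁴ × 0.22 × 300 = 0.02310 m

Δh ≈ 23.1 mm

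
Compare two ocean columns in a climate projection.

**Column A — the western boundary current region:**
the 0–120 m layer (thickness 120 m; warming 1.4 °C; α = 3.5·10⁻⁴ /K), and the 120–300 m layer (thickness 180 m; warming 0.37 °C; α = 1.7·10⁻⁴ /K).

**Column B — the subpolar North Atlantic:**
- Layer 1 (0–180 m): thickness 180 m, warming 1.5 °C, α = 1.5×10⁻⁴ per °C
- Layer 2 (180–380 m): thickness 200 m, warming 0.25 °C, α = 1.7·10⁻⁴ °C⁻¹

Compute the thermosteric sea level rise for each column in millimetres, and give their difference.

A 1.4 × 3.5×10⁻⁴ × 120 = 0.05880 m
A 0.37 × 180 × 1.7×10⁻⁴ = 0.011322 m
A total: 0.070122 m
B Layer 1: 1.5 × 1.5×10⁻⁴ × 180 = 0.04050 m
B 1.7×10⁻⁴ × 0.25 × 200 = 0.00850 m
B total: 0.04900 m
Difference: 0.070122 − 0.04900 = 0.021122 m

A: 70 mm; B: 49 mm; difference 21 mm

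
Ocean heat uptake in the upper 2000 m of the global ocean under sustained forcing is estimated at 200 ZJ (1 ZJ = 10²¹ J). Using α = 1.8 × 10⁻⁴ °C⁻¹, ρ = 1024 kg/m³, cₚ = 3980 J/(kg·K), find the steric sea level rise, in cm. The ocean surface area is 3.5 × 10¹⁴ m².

Δh = 2.52 cm

Per unit area: Q = 200×10²¹ / (3.5×10¹⁴) ≈ 5.714×10⁸ J/m²
Δh = αQ/(ρcₚ) = 1.8×10⁻⁴ × 5.714×10⁸ / (1024 × 3980) ≈ 0.025237 m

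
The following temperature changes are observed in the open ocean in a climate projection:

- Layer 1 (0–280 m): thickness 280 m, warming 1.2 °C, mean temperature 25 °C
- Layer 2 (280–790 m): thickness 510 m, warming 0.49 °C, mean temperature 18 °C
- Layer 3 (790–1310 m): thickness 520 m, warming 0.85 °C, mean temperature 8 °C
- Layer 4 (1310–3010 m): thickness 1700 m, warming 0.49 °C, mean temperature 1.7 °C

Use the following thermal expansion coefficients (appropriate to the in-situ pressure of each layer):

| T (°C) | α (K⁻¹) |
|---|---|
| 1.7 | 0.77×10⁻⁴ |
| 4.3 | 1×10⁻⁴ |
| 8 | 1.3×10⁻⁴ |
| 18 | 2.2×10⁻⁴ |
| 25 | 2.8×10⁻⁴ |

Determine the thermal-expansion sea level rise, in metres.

Layer 1 at 25 °C → α = 2.8×10⁻⁴ K⁻¹
Layer 2 at 18 °C → α = 2.2×10⁻⁴ K⁻¹
Layer 3 at 8 °C → α = 1.3×10⁻⁴ K⁻¹
Layer 4 at 1.7 °C → α = 0.77×10⁻⁴ K⁻¹
Layer 1: 280 × 1.2 × 2.8×10⁻⁴ = 0.09408 m
Layer 2: 0.49 × 510 × 2.2×10⁻⁴ = 0.054978 m
0.85 × 520 × 1.3×10⁻⁴ = 0.05746 m
Layer 4: 0.49 × 1700 × 0.77×10⁻⁴ = 0.064141 m
Δh = 0.09408 + 0.054978 + 0.05746 + 0.064141 = 0.270659 m

0.271 m of thermosteric rise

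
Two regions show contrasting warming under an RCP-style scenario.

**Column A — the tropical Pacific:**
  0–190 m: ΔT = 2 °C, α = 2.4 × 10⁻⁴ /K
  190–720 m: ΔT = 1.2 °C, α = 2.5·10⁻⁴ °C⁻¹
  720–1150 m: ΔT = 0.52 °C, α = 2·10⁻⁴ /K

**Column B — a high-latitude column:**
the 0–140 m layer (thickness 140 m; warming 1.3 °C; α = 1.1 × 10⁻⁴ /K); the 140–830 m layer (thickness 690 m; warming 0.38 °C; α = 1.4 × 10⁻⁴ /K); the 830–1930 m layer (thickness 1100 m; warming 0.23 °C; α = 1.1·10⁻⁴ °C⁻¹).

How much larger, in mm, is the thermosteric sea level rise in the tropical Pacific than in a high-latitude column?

Δh_A − Δh_B ≈ 210 mm

A 2 × 2.4×10⁻⁴ × 190 = 0.09120 m
A Layer 2: 530 × 2.5×10⁻⁴ × 1.2 = 0.15900 m
A 430 × 2×10⁻⁴ × 0.52 = 0.04472 m
A total: 0.29492 m
B Layer 1: 1.1×10⁻⁴ × 140 × 1.3 = 0.02002 m
B Layer 2: 0.38 × 690 × 1.4×10⁻⁴ = 0.036708 m
B 830–1930 m: 0.23 × 1.1×10⁻⁴ × 1100 = 0.02783 m
B total: 0.084558 m
Difference: 0.29492 − 0.084558 = 0.210362 m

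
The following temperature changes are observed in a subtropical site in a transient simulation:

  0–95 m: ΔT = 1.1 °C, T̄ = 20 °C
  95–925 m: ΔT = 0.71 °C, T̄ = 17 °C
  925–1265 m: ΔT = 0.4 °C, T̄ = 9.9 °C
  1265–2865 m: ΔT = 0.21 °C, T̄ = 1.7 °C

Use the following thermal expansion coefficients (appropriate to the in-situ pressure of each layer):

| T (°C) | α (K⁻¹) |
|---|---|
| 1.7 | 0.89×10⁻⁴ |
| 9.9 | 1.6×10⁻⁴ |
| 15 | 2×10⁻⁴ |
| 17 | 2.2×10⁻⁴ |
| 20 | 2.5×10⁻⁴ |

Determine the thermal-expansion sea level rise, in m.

Layer 1 at 20 °C → α = 2.5×10⁻⁴ K⁻¹
Layer 2 at 17 °C → α = 2.2×10⁻⁴ K⁻¹
Layer 3 at 9.9 °C → α = 1.6×10⁻⁴ K⁻¹
Layer 4 at 1.7 °C → α = 0.89×10⁻⁴ K⁻¹
Layer 1: 95 × 2.5×10⁻⁴ × 1.1 = 0.026125 m
95–925 m: 2.2×10⁻⁴ × 0.71 × 830 = 0.129646 m
925–1265 m: 340 × 0.4 × 1.6×10⁻⁴ = 0.02176 m
1265–2865 m: 0.21 × 0.89×10⁻⁴ × 1600 = 0.029904 m
Δh = 0.026125 + 0.129646 + 0.02176 + 0.029904 = 0.207435 m

0.21 m of thermosteric rise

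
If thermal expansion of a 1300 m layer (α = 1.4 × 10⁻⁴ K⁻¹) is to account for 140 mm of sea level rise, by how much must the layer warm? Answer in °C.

ΔT ≈ 0.769 °C

ΔT = Δh/(αH) = 0.14 / (1.4×10⁻⁴ × 1300) ≈ 0.7692 °C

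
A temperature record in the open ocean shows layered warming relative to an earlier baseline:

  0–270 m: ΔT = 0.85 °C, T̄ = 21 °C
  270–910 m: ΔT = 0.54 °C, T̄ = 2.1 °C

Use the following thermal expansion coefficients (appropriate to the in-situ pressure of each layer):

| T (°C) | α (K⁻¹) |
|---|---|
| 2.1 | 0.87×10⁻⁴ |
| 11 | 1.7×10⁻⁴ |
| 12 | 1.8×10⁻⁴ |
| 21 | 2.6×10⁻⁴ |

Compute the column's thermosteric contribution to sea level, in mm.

89.7 mm

Layer 1 at 21 °C → α = 2.6×10⁻⁴ K⁻¹
Layer 2 at 2.1 °C → α = 0.87×10⁻⁴ K⁻¹
2.6×10⁻⁴ × 270 × 0.85 = 0.05967 m
640 × 0.87×10⁻⁴ × 0.54 = 0.0300672 m
Δh = 0.05967 + 0.0300672 = 0.0897372 m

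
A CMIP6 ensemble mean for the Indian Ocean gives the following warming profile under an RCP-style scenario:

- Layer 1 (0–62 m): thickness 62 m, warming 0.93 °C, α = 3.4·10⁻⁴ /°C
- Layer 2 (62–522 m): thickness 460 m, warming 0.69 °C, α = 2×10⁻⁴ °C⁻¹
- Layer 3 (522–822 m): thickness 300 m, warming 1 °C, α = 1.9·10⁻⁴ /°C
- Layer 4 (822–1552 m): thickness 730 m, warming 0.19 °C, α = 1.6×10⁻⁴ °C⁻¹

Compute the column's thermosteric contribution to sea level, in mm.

Δh ≈ 160 mm

0–62 m: 62 × 0.93 × 3.4×10⁻⁴ = 0.0196044 m
Layer 2: 460 × 2×10⁻⁴ × 0.69 = 0.06348 m
Layer 3: 300 × 1 × 1.9×10⁻⁴ = 0.05700 m
1.6×10⁻⁴ × 730 × 0.19 = 0.022192 m
Δh = 0.0196044 + 0.06348 + 0.05700 + 0.022192 = 0.1622764 m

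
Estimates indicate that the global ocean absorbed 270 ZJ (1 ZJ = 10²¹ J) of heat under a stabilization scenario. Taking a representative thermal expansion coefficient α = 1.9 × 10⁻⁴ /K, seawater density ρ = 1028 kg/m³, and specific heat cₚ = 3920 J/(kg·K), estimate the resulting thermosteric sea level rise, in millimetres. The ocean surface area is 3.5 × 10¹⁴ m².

about 36.4 mm

Per unit area: Q = 270×10²¹ / (3.5×10¹⁴) ≈ 7.714×10⁸ J/m²
Δh = αQ/(ρcₚ) = 1.9×10⁻⁴ × 7.714×10⁸ / (1028 × 3920) ≈ 0.036371 m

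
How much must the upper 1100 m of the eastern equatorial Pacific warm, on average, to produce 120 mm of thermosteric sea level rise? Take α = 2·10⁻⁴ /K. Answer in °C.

ΔT = Δh/(αH) = 0.12 / (2×10⁻⁴ × 1100) ≈ 0.5455 °C

ΔT ≈ 0.55 °C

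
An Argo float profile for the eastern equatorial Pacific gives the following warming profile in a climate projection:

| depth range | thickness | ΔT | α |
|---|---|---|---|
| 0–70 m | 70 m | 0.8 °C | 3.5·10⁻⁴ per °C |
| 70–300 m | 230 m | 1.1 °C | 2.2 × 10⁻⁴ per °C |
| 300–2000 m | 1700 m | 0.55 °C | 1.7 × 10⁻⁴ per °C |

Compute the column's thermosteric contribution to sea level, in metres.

0.234 m of thermosteric rise

0–70 m: 70 × 0.8 × 3.5×10⁻⁴ = 0.01960 m
70–300 m: 2.2×10⁻⁴ × 1.1 × 230 = 0.05566 m
300–2000 m: 0.55 × 1700 × 1.7×10⁻⁴ = 0.15895 m
Δh = 0.01960 + 0.05566 + 0.15895 = 0.23421 m ≈ 0.234 m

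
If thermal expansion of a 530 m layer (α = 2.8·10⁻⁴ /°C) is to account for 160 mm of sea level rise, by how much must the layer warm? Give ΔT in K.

1.08 K

ΔT = Δh/(αH) = 0.16 / (2.8×10⁻⁴ × 530) ≈ 1.078 K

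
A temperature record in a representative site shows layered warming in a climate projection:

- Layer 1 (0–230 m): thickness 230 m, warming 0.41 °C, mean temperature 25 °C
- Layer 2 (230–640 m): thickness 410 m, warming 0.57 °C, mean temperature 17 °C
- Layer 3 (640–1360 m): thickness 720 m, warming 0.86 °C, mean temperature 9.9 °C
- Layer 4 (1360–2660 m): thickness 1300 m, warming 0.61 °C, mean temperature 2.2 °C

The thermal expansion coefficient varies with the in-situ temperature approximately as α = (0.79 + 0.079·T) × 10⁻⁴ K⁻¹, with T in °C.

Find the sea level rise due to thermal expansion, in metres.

Layer 1: α = (0.79 + 0.079×25)×10⁻⁴ = 2.765×10⁻⁴ K⁻¹
Layer 2: α = (0.79 + 0.079×17)×10⁻⁴ = 2.133×10⁻⁴ K⁻¹
Layer 3: α = (0.79 + 0.079×9.9)×10⁻⁴ = 1.5721×10⁻⁴ K⁻¹
Layer 4: α = (0.79 + 0.079×2.2)×10⁻⁴ = 0.9638×10⁻⁴ K⁻¹
2.765×10⁻⁴ × 230 × 0.41 = 0.02607395 m
410 × 2.133×10⁻⁴ × 0.57 = 0.04984821 m
640–1360 m: 720 × 0.86 × 1.5721×10⁻⁴ = 0.097344432 m
1360–2660 m: 0.61 × 0.9638×10⁻⁴ × 1300 = 0.07642934 m
Δh = 0.02607395 + 0.04984821 + 0.097344432 + 0.07642934 = 0.249695932 m ≈ 0.250 m

0.250 m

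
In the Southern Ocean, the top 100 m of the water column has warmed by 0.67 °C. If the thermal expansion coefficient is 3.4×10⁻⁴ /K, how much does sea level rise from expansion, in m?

0.0228 m

Δh = αΔT·H = 3.4×10⁻⁴ × 0.67 × 100 = 0.02278 m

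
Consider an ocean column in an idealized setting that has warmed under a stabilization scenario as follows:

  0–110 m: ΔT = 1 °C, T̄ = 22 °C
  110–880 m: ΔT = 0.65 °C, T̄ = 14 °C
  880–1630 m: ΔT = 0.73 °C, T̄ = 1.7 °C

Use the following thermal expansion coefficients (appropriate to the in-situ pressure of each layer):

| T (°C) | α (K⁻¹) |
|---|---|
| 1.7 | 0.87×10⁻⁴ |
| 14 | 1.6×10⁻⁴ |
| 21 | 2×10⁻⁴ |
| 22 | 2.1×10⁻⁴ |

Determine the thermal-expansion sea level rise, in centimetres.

Layer 1 at 22 °C → α = 2.1×10⁻⁴ K⁻¹
Layer 2 at 14 °C → α = 1.6×10⁻⁴ K⁻¹
Layer 3 at 1.7 °C → α = 0.87×10⁻⁴ K⁻¹
Layer 1: 1 × 110 × 2.1×10⁻⁴ = 0.02310 m
110–880 m: 0.65 × 1.6×10⁻⁴ × 770 = 0.08008 m
0.87×10⁻⁴ × 0.73 × 750 = 0.0476325 m
Δh = 0.02310 + 0.08008 + 0.0476325 = 0.1508125 m

15.1 cm of thermosteric rise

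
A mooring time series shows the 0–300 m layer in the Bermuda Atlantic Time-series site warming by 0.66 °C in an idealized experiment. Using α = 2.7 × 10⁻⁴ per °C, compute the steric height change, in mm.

Δh = 53.5 mm

Δh = αΔT·H = 2.7×10⁻⁴ × 0.66 × 300 = 0.05346 m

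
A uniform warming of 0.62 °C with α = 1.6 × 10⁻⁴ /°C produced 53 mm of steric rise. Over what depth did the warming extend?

H = Δh/(αΔT) = 0.053 / (1.6×10⁻⁴ × 0.62) ≈ 534.3 m

about 534 m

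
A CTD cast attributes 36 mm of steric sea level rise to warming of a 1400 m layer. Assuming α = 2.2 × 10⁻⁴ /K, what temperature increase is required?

about 0.117 K

ΔT = Δh/(αH) = 0.036 / (2.2×10⁻⁴ × 1400) ≈ 0.1169 K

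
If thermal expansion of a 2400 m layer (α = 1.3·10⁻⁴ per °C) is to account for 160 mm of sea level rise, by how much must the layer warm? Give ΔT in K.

about 0.513 K

ΔT = Δh/(αH) = 0.16 / (1.3×10⁻⁴ × 2400) ≈ 0.5128 K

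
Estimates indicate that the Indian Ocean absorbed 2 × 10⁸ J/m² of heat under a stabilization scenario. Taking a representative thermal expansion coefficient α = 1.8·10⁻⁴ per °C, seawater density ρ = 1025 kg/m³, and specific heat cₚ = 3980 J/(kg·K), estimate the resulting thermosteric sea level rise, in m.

about 0.00882 m

Δh = αQ/(ρcₚ) = 1.8×10⁻⁴ × 2×10⁸ / (1025 × 3980) ≈ 0.0088246 m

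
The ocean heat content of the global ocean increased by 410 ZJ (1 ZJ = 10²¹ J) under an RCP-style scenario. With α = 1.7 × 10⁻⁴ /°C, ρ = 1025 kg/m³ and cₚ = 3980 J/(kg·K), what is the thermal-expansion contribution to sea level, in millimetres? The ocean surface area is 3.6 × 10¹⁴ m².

about 47.5 mm

Per unit area: Q = 410×10²¹ / (3.6×10¹⁴) ≈ 1.139×10⁹ J/m²
Δh = αQ/(ρcₚ) = 1.7×10⁻⁴ × 1.139×10⁹ / (1025 × 3980) ≈ 0.047464 m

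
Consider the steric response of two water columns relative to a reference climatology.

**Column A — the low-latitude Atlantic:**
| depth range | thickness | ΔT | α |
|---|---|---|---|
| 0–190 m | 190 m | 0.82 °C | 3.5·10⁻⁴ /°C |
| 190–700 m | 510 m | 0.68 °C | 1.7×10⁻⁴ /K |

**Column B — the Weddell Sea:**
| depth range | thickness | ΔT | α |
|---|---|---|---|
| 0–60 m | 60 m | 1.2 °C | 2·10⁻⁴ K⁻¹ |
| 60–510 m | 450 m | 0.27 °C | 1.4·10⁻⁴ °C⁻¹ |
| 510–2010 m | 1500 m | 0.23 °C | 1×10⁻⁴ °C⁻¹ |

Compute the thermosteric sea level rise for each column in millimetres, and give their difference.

Δh_A ≈ 113 mm, Δh_B ≈ 65.9 mm; difference ≈ 47.6 mm

A 0–190 m: 190 × 0.82 × 3.5×10⁻⁴ = 0.05453 m
A Layer 2: 0.68 × 510 × 1.7×10⁻⁴ = 0.058956 m
A total: 0.113486 m
B 2×10⁻⁴ × 1.2 × 60 = 0.01440 m
B 60–510 m: 1.4×10⁻⁴ × 450 × 0.27 = 0.01701 m
B Layer 3: 1500 × 0.23 × 1×10⁻⁴ = 0.03450 m
B total: 0.06591 m
Difference: 0.113486 − 0.06591 = 0.047576 m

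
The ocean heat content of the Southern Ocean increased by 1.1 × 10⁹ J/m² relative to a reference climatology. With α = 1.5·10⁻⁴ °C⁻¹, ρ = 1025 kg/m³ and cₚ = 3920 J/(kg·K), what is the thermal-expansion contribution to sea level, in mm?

41.1 mm of thermosteric rise

Δh = αQ/(ρcₚ) = 1.5×10⁻⁴ × 1.1×10⁹ / (1025 × 3920) ≈ 0.041065 m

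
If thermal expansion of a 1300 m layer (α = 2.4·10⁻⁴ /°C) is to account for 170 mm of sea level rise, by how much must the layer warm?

ΔT = Δh/(αH) = 0.17 / (2.4×10⁻⁴ × 1300) ≈ 0.5449 °C

about 0.545 °C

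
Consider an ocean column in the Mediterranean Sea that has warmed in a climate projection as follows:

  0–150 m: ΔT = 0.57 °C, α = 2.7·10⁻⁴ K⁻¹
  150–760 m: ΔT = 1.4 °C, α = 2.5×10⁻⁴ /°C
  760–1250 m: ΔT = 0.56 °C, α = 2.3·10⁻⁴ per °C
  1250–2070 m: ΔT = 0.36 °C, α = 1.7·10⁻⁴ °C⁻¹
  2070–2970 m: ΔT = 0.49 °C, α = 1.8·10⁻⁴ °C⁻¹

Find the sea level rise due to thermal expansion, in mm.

0–150 m: 0.57 × 2.7×10⁻⁴ × 150 = 0.023085 m
1.4 × 2.5×10⁻⁴ × 610 = 0.21350 m
760–1250 m: 2.3×10⁻⁴ × 490 × 0.56 = 0.063112 m
Layer 4: 820 × 0.36 × 1.7×10⁻⁴ = 0.050184 m
1.8×10⁻⁴ × 900 × 0.49 = 0.07938 m
Δh = 0.023085 + 0.21350 + 0.063112 + 0.050184 + 0.07938 = 0.429261 m ≈ 429 mm

429 mm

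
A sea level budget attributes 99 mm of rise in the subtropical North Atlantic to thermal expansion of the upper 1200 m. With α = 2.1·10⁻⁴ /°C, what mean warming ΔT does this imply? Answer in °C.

0.39 °C

ΔT = Δh/(αH) = 0.099 / (2.1×10⁻⁴ × 1200) ≈ 0.3929 °C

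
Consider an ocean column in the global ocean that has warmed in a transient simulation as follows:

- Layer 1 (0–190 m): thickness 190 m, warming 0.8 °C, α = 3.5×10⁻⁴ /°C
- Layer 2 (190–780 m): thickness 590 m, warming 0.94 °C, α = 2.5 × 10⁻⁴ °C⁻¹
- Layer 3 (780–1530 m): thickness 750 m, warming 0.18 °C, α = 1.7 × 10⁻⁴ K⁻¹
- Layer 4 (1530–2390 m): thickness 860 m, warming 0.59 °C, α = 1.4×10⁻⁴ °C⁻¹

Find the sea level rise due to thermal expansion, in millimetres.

0–190 m: 190 × 0.8 × 3.5×10⁻⁴ = 0.05320 m
Layer 2: 0.94 × 2.5×10⁻⁴ × 590 = 0.13865 m
Layer 3: 0.18 × 1.7×10⁻⁴ × 750 = 0.02295 m
0.59 × 860 × 1.4×10⁻⁴ = 0.071036 m
Δh = 0.05320 + 0.13865 + 0.02295 + 0.071036 = 0.285836 m

290 mm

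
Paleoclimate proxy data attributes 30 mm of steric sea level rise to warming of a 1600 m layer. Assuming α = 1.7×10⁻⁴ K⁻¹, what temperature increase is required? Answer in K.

ΔT = Δh/(αH) = 0.03 / (1.7×10⁻⁴ × 1600) ≈ 0.1103 K

0.110 K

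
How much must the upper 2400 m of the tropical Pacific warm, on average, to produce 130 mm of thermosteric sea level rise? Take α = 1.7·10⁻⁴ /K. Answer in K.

0.32 K

ΔT = Δh/(αH) = 0.13 / (1.7×10⁻⁴ × 2400) ≈ 0.3186 K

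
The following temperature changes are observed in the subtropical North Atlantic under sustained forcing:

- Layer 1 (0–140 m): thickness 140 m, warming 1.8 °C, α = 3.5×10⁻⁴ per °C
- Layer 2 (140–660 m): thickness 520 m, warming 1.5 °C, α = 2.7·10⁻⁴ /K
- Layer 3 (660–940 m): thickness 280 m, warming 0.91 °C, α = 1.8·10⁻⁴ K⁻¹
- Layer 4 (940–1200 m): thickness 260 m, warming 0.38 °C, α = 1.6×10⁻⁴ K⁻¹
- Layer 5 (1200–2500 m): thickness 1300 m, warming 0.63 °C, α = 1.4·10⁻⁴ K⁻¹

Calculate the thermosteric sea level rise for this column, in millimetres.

140 × 1.8 × 3.5×10⁻⁴ = 0.08820 m
140–660 m: 2.7×10⁻⁴ × 520 × 1.5 = 0.21060 m
660–940 m: 0.91 × 280 × 1.8×10⁻⁴ = 0.045864 m
260 × 0.38 × 1.6×10⁻⁴ = 0.015808 m
0.63 × 1300 × 1.4×10⁻⁴ = 0.11466 m
Δh = 0.08820 + 0.21060 + 0.045864 + 0.015808 + 0.11466 = 0.475132 m

475 mm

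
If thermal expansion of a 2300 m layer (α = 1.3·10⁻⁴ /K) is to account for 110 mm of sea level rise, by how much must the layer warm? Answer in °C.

ΔT ≈ 0.368 °C

ΔT = Δh/(αH) = 0.11 / (1.3×10⁻⁴ × 2300) ≈ 0.3679 °C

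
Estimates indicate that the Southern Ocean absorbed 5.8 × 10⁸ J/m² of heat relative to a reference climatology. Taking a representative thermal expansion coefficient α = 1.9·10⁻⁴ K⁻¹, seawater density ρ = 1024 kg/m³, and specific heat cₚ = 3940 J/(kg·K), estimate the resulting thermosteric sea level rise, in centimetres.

Δh = 2.7 cm

Δh = αQ/(ρcₚ) = 1.9×10⁻⁴ × 5.8×10⁸ / (1024 × 3940) ≈ 0.027314 m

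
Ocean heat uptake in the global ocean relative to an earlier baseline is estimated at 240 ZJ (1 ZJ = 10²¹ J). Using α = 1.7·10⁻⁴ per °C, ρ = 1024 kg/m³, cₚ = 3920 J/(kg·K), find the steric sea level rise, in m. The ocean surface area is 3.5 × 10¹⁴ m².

Per unit area: Q = 240×10²¹ / (3.5×10¹⁴) ≈ 6.857×10⁸ J/m²
Δh = αQ/(ρcₚ) = 1.7×10⁻⁴ × 6.857×10⁸ / (1024 × 3920) ≈ 0.02904 m

Δh ≈ 0.0290 m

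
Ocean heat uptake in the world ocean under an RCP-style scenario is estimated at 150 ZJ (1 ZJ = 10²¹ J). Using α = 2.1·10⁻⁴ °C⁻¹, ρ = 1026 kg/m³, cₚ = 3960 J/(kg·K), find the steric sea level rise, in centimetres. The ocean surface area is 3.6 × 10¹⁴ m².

2.15 cm of thermosteric rise

Per unit area: Q = 150×10²¹ / (3.6×10¹⁴) ≈ 4.167×10⁸ J/m²
Δh = αQ/(ρcₚ) = 2.1×10⁻⁴ × 4.167×10⁸ / (1026 × 3960) ≈ 0.021538 m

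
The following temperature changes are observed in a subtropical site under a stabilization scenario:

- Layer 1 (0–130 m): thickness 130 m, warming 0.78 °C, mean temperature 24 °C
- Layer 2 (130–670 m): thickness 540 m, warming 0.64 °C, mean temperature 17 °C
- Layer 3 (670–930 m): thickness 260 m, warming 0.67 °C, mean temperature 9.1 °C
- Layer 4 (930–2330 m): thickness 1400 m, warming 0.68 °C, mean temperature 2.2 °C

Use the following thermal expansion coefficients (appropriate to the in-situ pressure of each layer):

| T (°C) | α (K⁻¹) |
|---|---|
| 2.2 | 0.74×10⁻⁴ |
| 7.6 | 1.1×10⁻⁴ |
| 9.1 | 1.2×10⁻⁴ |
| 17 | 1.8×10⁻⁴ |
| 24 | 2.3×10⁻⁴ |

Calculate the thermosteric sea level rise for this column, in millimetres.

Layer 1 at 24 °C → α = 2.3×10⁻⁴ K⁻¹
Layer 2 at 17 °C → α = 1.8×10⁻⁴ K⁻¹
Layer 3 at 9.1 °C → α = 1.2×10⁻⁴ K⁻¹
Layer 4 at 2.2 °C → α = 0.74×10⁻⁴ K⁻¹
0–130 m: 130 × 2.3×10⁻⁴ × 0.78 = 0.023322 m
130–670 m: 0.64 × 540 × 1.8×10⁻⁴ = 0.062208 m
260 × 0.67 × 1.2×10⁻⁴ = 0.020904 m
930–2330 m: 1400 × 0.68 × 0.74×10⁻⁴ = 0.070448 m
Δh = 0.023322 + 0.062208 + 0.020904 + 0.070448 = 0.176882 m

177 mm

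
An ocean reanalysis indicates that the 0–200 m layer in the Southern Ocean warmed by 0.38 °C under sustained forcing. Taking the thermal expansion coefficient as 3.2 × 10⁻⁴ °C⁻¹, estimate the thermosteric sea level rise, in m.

Δh ≈ 0.024 m

Δh = αΔT·H = 3.2×10⁻⁴ × 0.38 × 200 = 0.02432 m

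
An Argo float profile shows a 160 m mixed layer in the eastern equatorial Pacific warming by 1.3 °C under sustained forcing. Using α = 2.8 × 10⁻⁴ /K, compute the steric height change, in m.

Δh = 0.0582 m

Δh = αΔT·H = 2.8×10⁻⁴ × 1.3 × 160 = 0.05824 m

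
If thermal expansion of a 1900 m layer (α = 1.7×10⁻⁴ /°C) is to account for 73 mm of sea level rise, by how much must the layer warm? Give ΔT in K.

0.226 K

ΔT = Δh/(αH) = 0.073 / (1.7×10⁻⁴ × 1900) ≈ 0.2260 K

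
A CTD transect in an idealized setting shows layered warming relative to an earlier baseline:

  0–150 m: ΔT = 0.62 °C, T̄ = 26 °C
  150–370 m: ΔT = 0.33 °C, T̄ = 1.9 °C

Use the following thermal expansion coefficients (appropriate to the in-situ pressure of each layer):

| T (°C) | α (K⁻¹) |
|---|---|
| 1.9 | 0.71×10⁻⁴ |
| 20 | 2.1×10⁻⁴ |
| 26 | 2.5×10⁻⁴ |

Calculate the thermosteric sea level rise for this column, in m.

Layer 1 at 26 °C → α = 2.5×10⁻⁴ K⁻¹
Layer 2 at 1.9 °C → α = 0.71×10⁻⁴ K⁻¹
0–150 m: 2.5×10⁻⁴ × 150 × 0.62 = 0.02325 m
150–370 m: 0.71×10⁻⁴ × 0.33 × 220 = 0.0051546 m
Δh = 0.02325 + 0.0051546 = 0.0284046 m

0.0284 m of thermosteric rise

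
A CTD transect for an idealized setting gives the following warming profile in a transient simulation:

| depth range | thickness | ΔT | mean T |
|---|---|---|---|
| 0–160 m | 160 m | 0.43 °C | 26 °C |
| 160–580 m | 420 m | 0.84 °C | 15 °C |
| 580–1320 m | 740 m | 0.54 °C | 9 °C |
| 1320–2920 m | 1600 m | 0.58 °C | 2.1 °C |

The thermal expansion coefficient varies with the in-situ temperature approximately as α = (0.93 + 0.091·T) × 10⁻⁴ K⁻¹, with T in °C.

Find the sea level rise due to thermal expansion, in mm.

Layer 1: α = (0.93 + 0.091×26)×10⁻⁴ = 3.296×10⁻⁴ K⁻¹
Layer 2: α = (0.93 + 0.091×15)×10⁻⁴ = 2.295×10⁻⁴ K⁻¹
Layer 3: α = (0.93 + 0.091×9)×10⁻⁴ = 1.749×10⁻⁴ K⁻¹
Layer 4: α = (0.93 + 0.091×2.1)×10⁻⁴ = 1.1211×10⁻⁴ K⁻¹
0–160 m: 0.43 × 3.296×10⁻⁴ × 160 = 0.02267648 m
0.84 × 420 × 2.295×10⁻⁴ = 0.0809676 m
580–1320 m: 0.54 × 740 × 1.749×10⁻⁴ = 0.06989004 m
1320–2920 m: 1600 × 0.58 × 1.1211×10⁻⁴ = 0.10403808 m
Δh = 0.02267648 + 0.0809676 + 0.06989004 + 0.10403808 = 0.2775722 m

about 278 mm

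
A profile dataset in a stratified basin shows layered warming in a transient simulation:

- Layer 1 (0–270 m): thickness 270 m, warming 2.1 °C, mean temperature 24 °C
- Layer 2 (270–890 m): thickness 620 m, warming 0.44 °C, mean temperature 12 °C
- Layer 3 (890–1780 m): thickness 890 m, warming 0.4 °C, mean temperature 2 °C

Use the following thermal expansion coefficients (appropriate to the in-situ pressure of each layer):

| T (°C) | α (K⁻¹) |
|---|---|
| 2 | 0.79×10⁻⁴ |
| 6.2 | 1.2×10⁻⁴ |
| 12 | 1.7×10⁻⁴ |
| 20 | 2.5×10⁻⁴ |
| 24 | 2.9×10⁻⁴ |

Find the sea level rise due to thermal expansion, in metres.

Layer 1 at 24 °C → α = 2.9×10⁻⁴ K⁻¹
Layer 2 at 12 °C → α = 1.7×10⁻⁴ K⁻¹
Layer 3 at 2 °C → α = 0.79×10⁻⁴ K⁻¹
270 × 2.9×10⁻⁴ × 2.1 = 0.16443 m
0.44 × 1.7×10⁻⁴ × 620 = 0.046376 m
Layer 3: 0.79×10⁻⁴ × 890 × 0.4 = 0.028124 m
Δh = 0.16443 + 0.046376 + 0.028124 = 0.23893 m ≈ 0.239 m

Δh ≈ 0.239 m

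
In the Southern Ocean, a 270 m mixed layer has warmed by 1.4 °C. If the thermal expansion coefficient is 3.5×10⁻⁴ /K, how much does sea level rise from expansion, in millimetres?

Δh = αΔT·H = 3.5×10⁻⁴ × 1.4 × 270 = 0.13230 m

about 132 mm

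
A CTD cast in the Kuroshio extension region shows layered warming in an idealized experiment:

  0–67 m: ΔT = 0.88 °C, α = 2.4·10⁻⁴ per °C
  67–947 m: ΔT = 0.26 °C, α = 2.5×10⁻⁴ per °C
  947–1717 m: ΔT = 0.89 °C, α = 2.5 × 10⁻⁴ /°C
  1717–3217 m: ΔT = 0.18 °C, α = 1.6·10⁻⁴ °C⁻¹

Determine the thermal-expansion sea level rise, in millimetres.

0–67 m: 0.88 × 2.4×10⁻⁴ × 67 = 0.0141504 m
67–947 m: 2.5×10⁻⁴ × 880 × 0.26 = 0.05720 m
Layer 3: 770 × 2.5×10⁻⁴ × 0.89 = 0.171325 m
1500 × 1.6×10⁻⁴ × 0.18 = 0.04320 m
Δh = 0.0141504 + 0.05720 + 0.171325 + 0.04320 = 0.2858754 m

about 286 mm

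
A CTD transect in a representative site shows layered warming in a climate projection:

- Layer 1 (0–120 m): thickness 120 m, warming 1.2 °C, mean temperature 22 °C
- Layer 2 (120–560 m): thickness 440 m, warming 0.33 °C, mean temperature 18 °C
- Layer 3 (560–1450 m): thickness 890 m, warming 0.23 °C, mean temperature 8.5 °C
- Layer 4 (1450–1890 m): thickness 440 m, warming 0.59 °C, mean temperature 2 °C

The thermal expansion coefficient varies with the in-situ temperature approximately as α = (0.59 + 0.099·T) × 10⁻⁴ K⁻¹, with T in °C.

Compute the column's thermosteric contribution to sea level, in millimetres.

Layer 1: α = (0.59 + 0.099×22)×10⁻⁴ = 2.768×10⁻⁴ K⁻¹
Layer 2: α = (0.59 + 0.099×18)×10⁻⁴ = 2.372×10⁻⁴ K⁻¹
Layer 3: α = (0.59 + 0.099×8.5)×10⁻⁴ = 1.4315×10⁻⁴ K⁻¹
Layer 4: α = (0.59 + 0.099×2)×10⁻⁴ = 0.788×10⁻⁴ K⁻¹
0–120 m: 120 × 1.2 × 2.768×10⁻⁴ = 0.0398592 m
0.33 × 440 × 2.372×10⁻⁴ = 0.03444144 m
Layer 3: 1.4315×10⁻⁴ × 0.23 × 890 = 0.029302805 m
1450–1890 m: 0.788×10⁻⁴ × 0.59 × 440 = 0.02045648 m
Δh = 0.0398592 + 0.03444144 + 0.029302805 + 0.02045648 = 0.124059925 m ≈ 120 mm

120 mm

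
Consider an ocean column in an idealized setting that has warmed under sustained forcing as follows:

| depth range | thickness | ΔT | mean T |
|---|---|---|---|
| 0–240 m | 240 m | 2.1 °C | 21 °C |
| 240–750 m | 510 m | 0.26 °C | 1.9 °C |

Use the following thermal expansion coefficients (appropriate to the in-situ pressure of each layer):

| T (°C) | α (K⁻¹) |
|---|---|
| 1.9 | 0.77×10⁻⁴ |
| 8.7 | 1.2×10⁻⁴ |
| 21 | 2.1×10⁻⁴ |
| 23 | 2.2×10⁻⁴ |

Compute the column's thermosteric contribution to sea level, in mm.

Layer 1 at 21 °C → α = 2.1×10⁻⁴ K⁻¹
Layer 2 at 1.9 °C → α = 0.77×10⁻⁴ K⁻¹
0–240 m: 240 × 2.1×10⁻⁴ × 2.1 = 0.10584 m
0.26 × 510 × 0.77×10⁻⁴ = 0.0102102 m
Δh = 0.10584 + 0.0102102 = 0.1160502 m

Δh = 116 mm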